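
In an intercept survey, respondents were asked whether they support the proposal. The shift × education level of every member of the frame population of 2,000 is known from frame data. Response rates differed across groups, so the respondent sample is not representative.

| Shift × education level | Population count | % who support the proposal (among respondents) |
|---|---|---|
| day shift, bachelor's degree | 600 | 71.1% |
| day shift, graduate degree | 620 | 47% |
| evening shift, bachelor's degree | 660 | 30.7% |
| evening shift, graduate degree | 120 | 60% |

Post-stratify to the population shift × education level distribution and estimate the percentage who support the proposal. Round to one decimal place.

Weight each group's respondent value by its population share:
  day shift, bachelor's degree: (600/2,000) × 71.1 = 21.33
  day shift, graduate degree: (620/2,000) × 47 = 14.57
  evening shift, bachelor's degree: (660/2,000) × 30.7 = 10.131
  evening shift, graduate degree: (120/2,000) × 60 = 3.6
Post-stratified estimate = 49.631 → 49.6%.

49.6%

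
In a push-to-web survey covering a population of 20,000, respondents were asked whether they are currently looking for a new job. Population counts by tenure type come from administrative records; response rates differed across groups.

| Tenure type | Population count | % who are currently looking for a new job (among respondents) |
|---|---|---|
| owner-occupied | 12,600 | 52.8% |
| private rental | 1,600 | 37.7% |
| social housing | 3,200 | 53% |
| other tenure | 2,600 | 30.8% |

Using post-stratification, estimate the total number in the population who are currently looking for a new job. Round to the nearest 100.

9,800

Apply each group's respondent rate to its population count:
  owner-occupied: 12,600 × 52.8% = 6652.8
  private rental: 1,600 × 37.7% = 603.2
  social housing: 3,200 × 53% = 1696
  other tenure: 2,600 × 30.8% = 800.8
Estimated total = 9752.8 → 9,800.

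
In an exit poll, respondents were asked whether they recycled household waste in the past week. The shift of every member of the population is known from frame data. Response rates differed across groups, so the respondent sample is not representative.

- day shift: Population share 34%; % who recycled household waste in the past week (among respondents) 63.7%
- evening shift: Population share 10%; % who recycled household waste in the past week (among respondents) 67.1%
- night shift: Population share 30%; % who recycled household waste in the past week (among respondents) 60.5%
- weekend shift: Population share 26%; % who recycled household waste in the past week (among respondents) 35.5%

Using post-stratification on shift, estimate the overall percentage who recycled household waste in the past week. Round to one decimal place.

55.7%

Reweight to the known shift distribution:
  day shift: 0.34 × 63.7 = 21.658
  evening shift: 0.1 × 67.1 = 6.71
  night shift: 0.3 × 60.5 = 18.15
  weekend shift: 0.26 × 35.5 = 9.23
Post-stratified estimate = 55.748 → 55.7%.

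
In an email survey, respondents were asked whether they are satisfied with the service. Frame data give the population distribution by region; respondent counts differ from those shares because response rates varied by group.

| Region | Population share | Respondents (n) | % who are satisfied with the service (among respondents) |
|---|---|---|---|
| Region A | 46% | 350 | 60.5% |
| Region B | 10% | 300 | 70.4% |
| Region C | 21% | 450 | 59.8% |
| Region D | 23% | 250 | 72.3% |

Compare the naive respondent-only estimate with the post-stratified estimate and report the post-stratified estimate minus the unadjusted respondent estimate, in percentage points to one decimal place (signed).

-0.6 percentage points

Unadjusted (pooled respondent) estimate weights by respondent counts:
  (350/1350)×60.5 + (300/1350)×70.4 + (450/1350)×59.8 + (250/1350)×72.3 = 64.6519%
Post-stratifying to population shares instead:
  0.46×60.5 + 0.1×70.4 + 0.21×59.8 + 0.23×72.3 = 64.057%
Difference = 64.057 − 64.6519 = -0.5949 pp.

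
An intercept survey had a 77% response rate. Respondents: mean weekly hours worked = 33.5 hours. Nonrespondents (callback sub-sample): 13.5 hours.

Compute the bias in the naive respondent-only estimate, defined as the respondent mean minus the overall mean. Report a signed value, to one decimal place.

Nonresponse fraction = 1 − 0.77 = 0.23.
Bias = (nonresponse fraction) × (respondent mean − nonrespondent mean)
     = 0.23 × (33.5 − 13.5) = 0.23 × 20 = 4.6.

+4.6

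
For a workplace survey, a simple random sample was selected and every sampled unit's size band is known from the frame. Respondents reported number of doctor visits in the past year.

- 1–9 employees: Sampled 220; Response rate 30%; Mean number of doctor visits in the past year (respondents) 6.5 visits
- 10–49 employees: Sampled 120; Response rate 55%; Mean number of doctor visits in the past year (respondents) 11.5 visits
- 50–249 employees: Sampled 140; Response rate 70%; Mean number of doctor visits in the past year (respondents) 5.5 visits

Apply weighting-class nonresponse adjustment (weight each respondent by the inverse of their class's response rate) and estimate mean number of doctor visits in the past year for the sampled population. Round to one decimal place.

With weight = n_sampled/n_responded per class, the weighted class total is n_sampled:
  1–9 employees: 220 × 6.5 = 1430
  10–49 employees: 120 × 11.5 = 1380
  50–249 employees: 140 × 5.5 = 770
Adjusted estimate = 3580 / 480 = 7.45833 → 7.5.

7.5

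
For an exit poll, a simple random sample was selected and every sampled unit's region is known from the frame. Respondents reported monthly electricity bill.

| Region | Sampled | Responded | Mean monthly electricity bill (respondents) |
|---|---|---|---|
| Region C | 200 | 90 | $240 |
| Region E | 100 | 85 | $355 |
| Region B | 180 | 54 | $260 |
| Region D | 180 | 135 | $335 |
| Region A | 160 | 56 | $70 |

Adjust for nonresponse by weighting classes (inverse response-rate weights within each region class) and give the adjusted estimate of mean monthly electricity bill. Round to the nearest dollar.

$246

Class response rates: Region C 90/200 = 45%, Region E 85/100 = 85%, Region B 54/180 = 30%, Region D 135/180 = 75%, Region A 56/160 = 35%.
Inverse-response-rate weighting restores each class to its sampled count, so class totals weight by n_sampled:
  Region C: 200 × 240 = 48,000
  Region E: 100 × 355 = 35,500
  Region B: 180 × 260 = 46,800
  Region D: 180 × 335 = 60,300
  Region A: 160 × 70 = 11,200
Adjusted estimate = 201,800 / 820 = 246.098 → $246.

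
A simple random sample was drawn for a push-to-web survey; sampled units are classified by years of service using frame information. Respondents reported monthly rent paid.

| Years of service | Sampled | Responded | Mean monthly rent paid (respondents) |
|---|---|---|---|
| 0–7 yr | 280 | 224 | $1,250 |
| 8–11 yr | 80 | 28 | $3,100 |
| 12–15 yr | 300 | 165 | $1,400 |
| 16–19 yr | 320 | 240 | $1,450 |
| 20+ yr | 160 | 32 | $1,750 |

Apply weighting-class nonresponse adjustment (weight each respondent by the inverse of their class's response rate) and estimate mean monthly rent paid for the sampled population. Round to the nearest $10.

Class response rates: 0–7 yr 224/280 = 80%, 8–11 yr 28/80 = 35%, 12–15 yr 165/300 = 55%, 16–19 yr 240/320 = 75%, 20+ yr 32/160 = 20%.
Each respondent's weight = sampled/responded in their class; summing within a class gives n_sampled, so:
  0–7 yr: 280 × 1250 = 350,000
  8–11 yr: 80 × 3100 = 248,000
  12–15 yr: 300 × 1400 = 420,000
  16–19 yr: 320 × 1450 = 464,000
  20+ yr: 160 × 1750 = 280,000
Adjusted estimate = 1,762,000 / 1,140 = 1545.61 → $1,550.

$1,550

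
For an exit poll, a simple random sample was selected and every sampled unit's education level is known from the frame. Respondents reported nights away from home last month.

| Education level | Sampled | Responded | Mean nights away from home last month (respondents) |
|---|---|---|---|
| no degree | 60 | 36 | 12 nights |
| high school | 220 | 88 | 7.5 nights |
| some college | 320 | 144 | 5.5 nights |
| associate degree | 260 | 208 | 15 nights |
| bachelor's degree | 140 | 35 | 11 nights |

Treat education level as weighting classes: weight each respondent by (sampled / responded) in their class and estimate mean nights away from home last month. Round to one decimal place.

Response rates by class: no degree 36/60 = 60%, high school 88/220 = 40%, some college 144/320 = 45%, associate degree 208/260 = 80%, bachelor's degree 35/140 = 25%.
Weighting each respondent by the inverse class response rate inflates each class back to its sampled size, so the class weight is n_sampled:
  no degree: 60 × 12 = 720
  high school: 220 × 7.5 = 1650
  some college: 320 × 5.5 = 1760
  associate degree: 260 × 15 = 3900
  bachelor's degree: 140 × 11 = 1540
Adjusted estimate = 9570 / 1,000 = 9.57 → 9.6.

9.6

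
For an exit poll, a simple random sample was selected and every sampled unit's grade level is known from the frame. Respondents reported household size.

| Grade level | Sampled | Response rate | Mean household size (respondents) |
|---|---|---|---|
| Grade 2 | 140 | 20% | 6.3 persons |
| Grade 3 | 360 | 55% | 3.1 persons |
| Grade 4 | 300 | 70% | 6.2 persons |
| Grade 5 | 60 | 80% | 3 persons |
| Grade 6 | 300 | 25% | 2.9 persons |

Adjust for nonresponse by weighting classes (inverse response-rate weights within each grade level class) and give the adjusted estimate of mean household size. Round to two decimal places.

With weight = n_sampled/n_responded per class, the weighted class total is n_sampled:
  Grade 2: 140 × 6.3 = 882
  Grade 3: 360 × 3.1 = 1116
  Grade 4: 300 × 6.2 = 1860
  Grade 5: 60 × 3 = 180
  Grade 6: 300 × 2.9 = 870
Adjusted estimate = 4908 / 1,160 = 4.23103 → 4.23.

4.23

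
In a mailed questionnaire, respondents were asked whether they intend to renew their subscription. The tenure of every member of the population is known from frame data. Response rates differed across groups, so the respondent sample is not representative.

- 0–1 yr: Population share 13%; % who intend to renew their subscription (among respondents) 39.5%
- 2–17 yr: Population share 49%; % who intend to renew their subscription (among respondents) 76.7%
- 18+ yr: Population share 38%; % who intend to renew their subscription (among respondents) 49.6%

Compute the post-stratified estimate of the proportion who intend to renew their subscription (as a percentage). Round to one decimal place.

Post-stratification weights by population share, not respondent share:
  0–1 yr: 0.13 × 39.5 = 5.135
  2–17 yr: 0.49 × 76.7 = 37.583
  18+ yr: 0.38 × 49.6 = 18.848
Post-stratified estimate = 61.566 → 61.6%.

61.6%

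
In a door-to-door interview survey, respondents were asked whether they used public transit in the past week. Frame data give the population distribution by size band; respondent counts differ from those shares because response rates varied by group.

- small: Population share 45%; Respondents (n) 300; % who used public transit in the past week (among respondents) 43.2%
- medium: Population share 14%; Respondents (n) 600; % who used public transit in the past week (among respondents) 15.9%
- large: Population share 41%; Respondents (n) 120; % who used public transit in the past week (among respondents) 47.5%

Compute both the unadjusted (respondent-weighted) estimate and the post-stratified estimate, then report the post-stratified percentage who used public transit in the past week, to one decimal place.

Unadjusted (pooled respondent) estimate weights by respondent counts:
  (300/1020)×43.2 + (600/1020)×15.9 + (120/1020)×47.5 = 27.6471%
Post-stratifying to population shares instead:
  0.45×43.2 + 0.14×15.9 + 0.41×47.5 = 41.141%

41.1%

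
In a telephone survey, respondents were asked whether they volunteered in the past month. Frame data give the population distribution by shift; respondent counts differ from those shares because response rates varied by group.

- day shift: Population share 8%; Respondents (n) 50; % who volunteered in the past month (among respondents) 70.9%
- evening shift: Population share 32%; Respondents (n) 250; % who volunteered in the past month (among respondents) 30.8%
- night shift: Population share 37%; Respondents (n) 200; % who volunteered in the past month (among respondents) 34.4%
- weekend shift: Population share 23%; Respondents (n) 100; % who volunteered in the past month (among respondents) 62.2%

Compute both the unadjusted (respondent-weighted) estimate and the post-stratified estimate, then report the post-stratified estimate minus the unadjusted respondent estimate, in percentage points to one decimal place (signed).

Without adjustment, the pooled respondent share is:
  (50/600)×70.9 + (250/600)×30.8 + (200/600)×34.4 + (100/600)×62.2 = 40.575%
Reweighting by population shift shares:
  0.08×70.9 + 0.32×30.8 + 0.37×34.4 + 0.23×62.2 = 42.562%
Difference = 42.562 − 40.575 = 1.987 pp.

+2.0 percentage points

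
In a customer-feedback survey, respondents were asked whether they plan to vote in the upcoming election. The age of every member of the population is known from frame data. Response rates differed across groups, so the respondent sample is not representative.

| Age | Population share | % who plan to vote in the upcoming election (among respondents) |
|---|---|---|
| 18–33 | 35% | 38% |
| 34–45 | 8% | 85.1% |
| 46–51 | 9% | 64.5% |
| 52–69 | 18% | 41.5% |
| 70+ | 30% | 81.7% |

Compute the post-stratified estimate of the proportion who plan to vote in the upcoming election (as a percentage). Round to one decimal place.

57.9%

Each cell contributes population-share × respondent value:
  18–33: 0.35 × 38 = 13.3
  34–45: 0.08 × 85.1 = 6.808
  46–51: 0.09 × 64.5 = 5.805
  52–69: 0.18 × 41.5 = 7.47
  70+: 0.3 × 81.7 = 24.51
Post-stratified estimate = 57.893 → 57.9%.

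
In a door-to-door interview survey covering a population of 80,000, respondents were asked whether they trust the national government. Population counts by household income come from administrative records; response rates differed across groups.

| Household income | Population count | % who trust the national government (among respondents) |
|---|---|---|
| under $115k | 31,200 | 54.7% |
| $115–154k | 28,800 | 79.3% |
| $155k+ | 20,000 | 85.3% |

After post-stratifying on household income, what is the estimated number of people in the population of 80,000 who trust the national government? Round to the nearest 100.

57,000

Apply each group's respondent rate to its population count:
  under $115k: 31,200 × 54.7% = 17066.4
  $115–154k: 28,800 × 79.3% = 22838.4
  $155k+: 20,000 × 85.3% = 17,060
Estimated total = 56964.8 → 57,000.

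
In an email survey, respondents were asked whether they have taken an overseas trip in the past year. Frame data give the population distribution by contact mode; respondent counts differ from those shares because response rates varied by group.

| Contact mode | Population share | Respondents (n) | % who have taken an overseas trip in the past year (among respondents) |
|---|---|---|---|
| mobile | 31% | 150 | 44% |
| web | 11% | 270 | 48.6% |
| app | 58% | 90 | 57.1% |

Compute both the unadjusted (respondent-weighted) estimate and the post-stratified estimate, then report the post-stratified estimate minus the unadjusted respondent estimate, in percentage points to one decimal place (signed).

Without adjustment, the pooled respondent share is:
  (150/510)×44 + (270/510)×48.6 + (90/510)×57.1 = 48.7471%
Reweighting by population contact mode shares:
  0.31×44 + 0.11×48.6 + 0.58×57.1 = 52.104%
Difference = 52.104 − 48.7471 = 3.3569 pp.

+3.4 percentage points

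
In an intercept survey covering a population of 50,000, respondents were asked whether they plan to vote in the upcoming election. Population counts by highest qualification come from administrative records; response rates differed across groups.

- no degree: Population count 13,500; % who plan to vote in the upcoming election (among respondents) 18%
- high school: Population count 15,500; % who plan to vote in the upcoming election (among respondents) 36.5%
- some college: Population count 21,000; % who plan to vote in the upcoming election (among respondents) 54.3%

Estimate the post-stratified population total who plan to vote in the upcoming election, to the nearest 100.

19,500

Estimated count per cell = population count × respondent percentage:
  no degree: 13,500 × 18% = 2430
  high school: 15,500 × 36.5% = 5657.5
  some college: 21,000 × 54.3% = 11,403
Estimated total = 19490.5 → 19,500.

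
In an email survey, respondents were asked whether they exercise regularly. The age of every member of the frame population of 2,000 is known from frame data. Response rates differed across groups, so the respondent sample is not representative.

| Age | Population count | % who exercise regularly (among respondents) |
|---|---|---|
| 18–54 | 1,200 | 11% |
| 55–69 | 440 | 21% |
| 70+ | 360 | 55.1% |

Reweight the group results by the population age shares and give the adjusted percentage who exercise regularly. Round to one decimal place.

21.1%

Post-stratification weights by population share, not respondent share:
  18–54: (1,200/2,000) × 11 = 6.6
  55–69: (440/2,000) × 21 = 4.62
  70+: (360/2,000) × 55.1 = 9.918
Post-stratified estimate = 21.138 → 21.1%.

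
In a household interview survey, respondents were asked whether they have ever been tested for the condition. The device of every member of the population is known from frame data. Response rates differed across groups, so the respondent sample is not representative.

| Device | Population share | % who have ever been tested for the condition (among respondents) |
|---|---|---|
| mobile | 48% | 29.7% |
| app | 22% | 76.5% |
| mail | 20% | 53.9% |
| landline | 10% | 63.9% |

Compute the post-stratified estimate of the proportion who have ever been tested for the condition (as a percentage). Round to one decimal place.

Post-stratification weights by population share, not respondent share:
  mobile: 0.48 × 29.7 = 14.256
  app: 0.22 × 76.5 = 16.83
  mail: 0.2 × 53.9 = 10.78
  landline: 0.1 × 63.9 = 6.39
Post-stratified estimate = 48.256 → 48.3%.

48.3%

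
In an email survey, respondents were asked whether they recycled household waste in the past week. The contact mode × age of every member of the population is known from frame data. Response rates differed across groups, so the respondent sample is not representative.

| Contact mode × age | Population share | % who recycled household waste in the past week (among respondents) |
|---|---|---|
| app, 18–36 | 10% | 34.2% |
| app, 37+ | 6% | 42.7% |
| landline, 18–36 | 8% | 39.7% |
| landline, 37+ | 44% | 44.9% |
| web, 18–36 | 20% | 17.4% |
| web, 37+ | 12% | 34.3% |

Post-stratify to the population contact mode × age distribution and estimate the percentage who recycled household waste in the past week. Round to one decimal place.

Weight each group's respondent value by its population share:
  app, 18–36: 0.1 × 34.2 = 3.42
  app, 37+: 0.06 × 42.7 = 2.562
  landline, 18–36: 0.08 × 39.7 = 3.176
  landline, 37+: 0.44 × 44.9 = 19.756
  web, 18–36: 0.2 × 17.4 = 3.48
  web, 37+: 0.12 × 34.3 = 4.116
Post-stratified estimate = 36.51 → 36.5%.

36.5%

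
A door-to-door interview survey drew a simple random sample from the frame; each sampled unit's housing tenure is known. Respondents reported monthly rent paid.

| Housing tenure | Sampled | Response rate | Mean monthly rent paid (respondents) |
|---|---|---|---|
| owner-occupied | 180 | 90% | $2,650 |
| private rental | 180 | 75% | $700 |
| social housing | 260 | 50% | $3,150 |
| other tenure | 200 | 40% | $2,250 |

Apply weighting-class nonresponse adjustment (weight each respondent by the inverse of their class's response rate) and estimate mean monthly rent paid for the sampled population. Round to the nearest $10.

With weight = n_sampled/n_responded per class, the weighted class total is n_sampled:
  owner-occupied: 180 × 2650 = 477,000
  private rental: 180 × 700 = 126,000
  social housing: 260 × 3150 = 819,000
  other tenure: 200 × 2250 = 450,000
Adjusted estimate = 1,872,000 / 820 = 2282.93 → $2,280.

$2,280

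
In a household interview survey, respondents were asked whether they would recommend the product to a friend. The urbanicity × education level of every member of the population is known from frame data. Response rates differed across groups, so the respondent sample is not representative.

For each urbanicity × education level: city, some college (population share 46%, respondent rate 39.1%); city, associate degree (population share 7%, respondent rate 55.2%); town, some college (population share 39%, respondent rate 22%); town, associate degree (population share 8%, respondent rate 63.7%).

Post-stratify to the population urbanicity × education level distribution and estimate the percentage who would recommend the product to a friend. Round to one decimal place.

35.5%

Reweight to the known urbanicity × education level distribution:
  city, some college: 0.46 × 39.1 = 17.986
  city, associate degree: 0.07 × 55.2 = 3.864
  town, some college: 0.39 × 22 = 8.58
  town, associate degree: 0.08 × 63.7 = 5.096
Post-stratified estimate = 35.526 → 35.5%.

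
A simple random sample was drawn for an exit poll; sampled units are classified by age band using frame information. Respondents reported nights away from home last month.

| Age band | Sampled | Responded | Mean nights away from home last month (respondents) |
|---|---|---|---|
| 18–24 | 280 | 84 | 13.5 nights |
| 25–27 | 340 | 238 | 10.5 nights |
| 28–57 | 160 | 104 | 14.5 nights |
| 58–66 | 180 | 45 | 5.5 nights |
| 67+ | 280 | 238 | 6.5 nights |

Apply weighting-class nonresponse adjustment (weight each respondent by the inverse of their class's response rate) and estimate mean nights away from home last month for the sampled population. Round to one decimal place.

10.1

Response rates by class: 18–24 84/280 = 30%, 25–27 238/340 = 70%, 28–57 104/160 = 65%, 58–66 45/180 = 25%, 67+ 238/280 = 85%.
Weighting each respondent by the inverse class response rate inflates each class back to its sampled size, so the class weight is n_sampled:
  18–24: 280 × 13.5 = 3780
  25–27: 340 × 10.5 = 3570
  28–57: 160 × 14.5 = 2320
  58–66: 180 × 5.5 = 990
  67+: 280 × 6.5 = 1820
Adjusted estimate = 12,480 / 1,240 = 10.0645 → 10.1.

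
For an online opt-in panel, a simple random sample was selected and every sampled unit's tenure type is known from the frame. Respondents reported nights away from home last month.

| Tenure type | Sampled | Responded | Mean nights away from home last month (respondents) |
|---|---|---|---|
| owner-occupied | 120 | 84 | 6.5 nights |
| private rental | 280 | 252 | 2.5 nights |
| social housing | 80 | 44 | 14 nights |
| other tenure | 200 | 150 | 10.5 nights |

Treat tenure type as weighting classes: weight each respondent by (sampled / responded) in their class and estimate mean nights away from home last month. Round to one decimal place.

Response rates by class: owner-occupied 84/120 = 70%, private rental 252/280 = 90%, social housing 44/80 = 55%, other tenure 150/200 = 75%.
Inverse-response-rate weighting restores each class to its sampled count, so class totals weight by n_sampled:
  owner-occupied: 120 × 6.5 = 780
  private rental: 280 × 2.5 = 700
  social housing: 80 × 14 = 1120
  other tenure: 200 × 10.5 = 2100
Adjusted estimate = 4700 / 680 = 6.91176 → 6.9.

6.9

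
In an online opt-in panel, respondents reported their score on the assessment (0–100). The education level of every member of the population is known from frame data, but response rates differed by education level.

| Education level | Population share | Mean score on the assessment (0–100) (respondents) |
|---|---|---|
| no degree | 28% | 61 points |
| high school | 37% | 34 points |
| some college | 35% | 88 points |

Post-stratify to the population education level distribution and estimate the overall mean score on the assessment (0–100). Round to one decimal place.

60.5

Post-stratification weights by population share, not respondent share:
  no degree: 0.28 × 61 = 17.08
  high school: 0.37 × 34 = 12.58
  some college: 0.35 × 88 = 30.8
Post-stratified estimate = 60.46 → 60.5.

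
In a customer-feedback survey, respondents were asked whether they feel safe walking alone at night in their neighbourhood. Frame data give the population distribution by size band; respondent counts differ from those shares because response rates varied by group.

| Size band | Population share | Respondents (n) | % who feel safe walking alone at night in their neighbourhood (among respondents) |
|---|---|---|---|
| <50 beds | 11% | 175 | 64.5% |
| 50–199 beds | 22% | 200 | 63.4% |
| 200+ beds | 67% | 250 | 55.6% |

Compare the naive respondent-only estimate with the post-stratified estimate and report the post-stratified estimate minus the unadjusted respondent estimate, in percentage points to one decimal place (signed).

-2.3 percentage points

Naive respondent-only estimate (weights = respondent counts):
  (175/625)×64.5 + (200/625)×63.4 + (250/625)×55.6 = 60.588%
Post-stratifying to population shares instead:
  0.11×64.5 + 0.22×63.4 + 0.67×55.6 = 58.295%
Difference = 58.295 − 60.588 = -2.293 pp.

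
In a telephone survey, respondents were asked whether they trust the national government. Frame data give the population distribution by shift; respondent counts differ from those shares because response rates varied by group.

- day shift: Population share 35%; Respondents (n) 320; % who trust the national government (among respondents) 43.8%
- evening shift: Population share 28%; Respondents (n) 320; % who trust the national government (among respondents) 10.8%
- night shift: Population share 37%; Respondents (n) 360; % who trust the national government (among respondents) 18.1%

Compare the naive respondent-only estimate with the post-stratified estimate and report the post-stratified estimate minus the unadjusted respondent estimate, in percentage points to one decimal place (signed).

+1.1 percentage points

Without adjustment, the pooled respondent share is:
  (320/1000)×43.8 + (320/1000)×10.8 + (360/1000)×18.1 = 23.988%
Reweighting by population shift shares:
  0.35×43.8 + 0.28×10.8 + 0.37×18.1 = 25.051%
Difference = 25.051 − 23.988 = 1.063 pp.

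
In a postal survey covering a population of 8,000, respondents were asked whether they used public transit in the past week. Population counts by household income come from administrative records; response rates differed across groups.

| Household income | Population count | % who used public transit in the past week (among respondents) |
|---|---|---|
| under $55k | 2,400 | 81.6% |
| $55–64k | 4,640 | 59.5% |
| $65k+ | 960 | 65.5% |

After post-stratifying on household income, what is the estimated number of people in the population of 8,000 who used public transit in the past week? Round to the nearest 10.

5,350

Estimated count per cell = population count × respondent percentage:
  under $55k: 2,400 × 81.6% = 1958.4
  $55–64k: 4,640 × 59.5% = 2760.8
  $65k+: 960 × 65.5% = 628.8
Estimated total = 5348 → 5,350.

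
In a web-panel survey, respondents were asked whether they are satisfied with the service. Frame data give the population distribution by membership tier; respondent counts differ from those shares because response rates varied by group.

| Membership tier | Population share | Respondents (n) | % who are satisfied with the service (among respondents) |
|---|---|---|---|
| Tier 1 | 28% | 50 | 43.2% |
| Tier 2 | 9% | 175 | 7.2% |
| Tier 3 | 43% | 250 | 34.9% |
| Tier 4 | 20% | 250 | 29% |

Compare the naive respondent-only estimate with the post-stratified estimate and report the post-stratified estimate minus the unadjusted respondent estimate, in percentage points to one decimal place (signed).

+6.8 percentage points

Naive respondent-only estimate (weights = respondent counts):
  (50/725)×43.2 + (175/725)×7.2 + (250/725)×34.9 + (250/725)×29 = 26.7517%
Post-stratified estimate weights by population shares:
  0.28×43.2 + 0.09×7.2 + 0.43×34.9 + 0.2×29 = 33.551%
Difference = 33.551 − 26.7517 = 6.7993 pp.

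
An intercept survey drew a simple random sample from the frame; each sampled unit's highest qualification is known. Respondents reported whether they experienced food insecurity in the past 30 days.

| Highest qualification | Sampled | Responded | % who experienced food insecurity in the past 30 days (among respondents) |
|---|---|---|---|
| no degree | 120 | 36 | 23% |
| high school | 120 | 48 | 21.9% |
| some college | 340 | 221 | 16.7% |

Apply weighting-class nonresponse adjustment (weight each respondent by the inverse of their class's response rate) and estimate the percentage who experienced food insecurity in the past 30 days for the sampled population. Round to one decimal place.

Class response rates: no degree 36/120 = 30%, high school 48/120 = 40%, some college 221/340 = 65%.
Weighting each respondent by the inverse class response rate inflates each class back to its sampled size, so the class weight is n_sampled:
  no degree: 120 × 23 = 2760
  high school: 120 × 21.9 = 2628
  some college: 340 × 16.7 = 5678
Adjusted estimate = 11,066 / 580 = 19.0793 → 19.1%.

19.1%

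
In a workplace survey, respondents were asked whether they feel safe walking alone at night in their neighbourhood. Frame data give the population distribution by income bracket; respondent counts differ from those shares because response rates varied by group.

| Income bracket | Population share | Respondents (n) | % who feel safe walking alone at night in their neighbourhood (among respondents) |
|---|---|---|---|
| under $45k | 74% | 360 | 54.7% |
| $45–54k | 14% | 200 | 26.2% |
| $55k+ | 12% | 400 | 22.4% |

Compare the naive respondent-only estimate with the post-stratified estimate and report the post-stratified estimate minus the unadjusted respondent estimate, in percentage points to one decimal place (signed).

Unadjusted (pooled respondent) estimate weights by respondent counts:
  (360/960)×54.7 + (200/960)×26.2 + (400/960)×22.4 = 35.3042%
Reweighting by population income bracket shares:
  0.74×54.7 + 0.14×26.2 + 0.12×22.4 = 46.834%
Difference = 46.834 − 35.3042 = 11.5298 pp.

+11.5 percentage points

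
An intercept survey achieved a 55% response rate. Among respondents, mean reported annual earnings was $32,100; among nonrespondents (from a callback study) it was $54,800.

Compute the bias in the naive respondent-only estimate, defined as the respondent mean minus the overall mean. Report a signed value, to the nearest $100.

Nonresponse fraction = 1 − 0.55 = 0.45.
Bias = (nonresponse fraction) × (respondent mean − nonrespondent mean)
     = 0.45 × (32,100 − 54,800) = 0.45 × -22,700 = -10,215.

-$10,200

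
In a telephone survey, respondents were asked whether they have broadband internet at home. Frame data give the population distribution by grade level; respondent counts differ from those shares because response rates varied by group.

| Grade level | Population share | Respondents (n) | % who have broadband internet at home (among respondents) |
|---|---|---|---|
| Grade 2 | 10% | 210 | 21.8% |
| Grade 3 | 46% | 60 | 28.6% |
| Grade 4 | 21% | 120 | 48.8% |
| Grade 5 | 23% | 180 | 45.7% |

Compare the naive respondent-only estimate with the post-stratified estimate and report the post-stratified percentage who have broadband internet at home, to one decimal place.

Naive respondent-only estimate (weights = respondent counts):
  (210/570)×21.8 + (60/570)×28.6 + (120/570)×48.8 + (180/570)×45.7 = 35.7474%
Reweighting by population grade level shares:
  0.1×21.8 + 0.46×28.6 + 0.21×48.8 + 0.23×45.7 = 36.095%

36.1%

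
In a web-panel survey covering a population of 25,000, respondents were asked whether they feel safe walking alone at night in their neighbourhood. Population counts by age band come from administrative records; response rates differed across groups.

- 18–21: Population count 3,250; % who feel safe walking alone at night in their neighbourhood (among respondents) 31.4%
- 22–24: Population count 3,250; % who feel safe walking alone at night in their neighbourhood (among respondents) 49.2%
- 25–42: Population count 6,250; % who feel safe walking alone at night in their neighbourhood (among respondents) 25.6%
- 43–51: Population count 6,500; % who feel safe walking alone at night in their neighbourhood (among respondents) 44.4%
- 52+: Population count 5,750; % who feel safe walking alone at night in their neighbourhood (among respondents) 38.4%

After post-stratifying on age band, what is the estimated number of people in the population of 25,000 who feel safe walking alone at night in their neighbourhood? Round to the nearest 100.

9,300

Apply each group's respondent rate to its population count:
  18–21: 3,250 × 31.4% = 1020.5
  22–24: 3,250 × 49.2% = 1599
  25–42: 6,250 × 25.6% = 1600
  43–51: 6,500 × 44.4% = 2886
  52+: 5,750 × 38.4% = 2208
Estimated total = 9313.5 → 9,300.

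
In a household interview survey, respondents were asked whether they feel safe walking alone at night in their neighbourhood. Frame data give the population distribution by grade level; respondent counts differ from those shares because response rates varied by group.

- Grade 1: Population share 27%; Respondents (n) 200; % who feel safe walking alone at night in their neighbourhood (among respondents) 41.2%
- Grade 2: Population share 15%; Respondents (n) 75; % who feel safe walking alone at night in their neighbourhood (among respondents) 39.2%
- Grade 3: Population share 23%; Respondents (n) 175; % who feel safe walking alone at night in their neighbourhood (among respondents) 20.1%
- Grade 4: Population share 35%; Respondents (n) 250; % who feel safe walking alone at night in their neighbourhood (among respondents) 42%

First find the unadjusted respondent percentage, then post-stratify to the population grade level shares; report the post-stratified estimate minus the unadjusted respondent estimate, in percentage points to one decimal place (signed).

+0.3 percentage points

Without adjustment, the pooled respondent share is:
  (200/700)×41.2 + (75/700)×39.2 + (175/700)×20.1 + (250/700)×42 = 35.9964%
Reweighting by population grade level shares:
  0.27×41.2 + 0.15×39.2 + 0.23×20.1 + 0.35×42 = 36.327%
Difference = 36.327 − 35.9964 = 0.3306 pp.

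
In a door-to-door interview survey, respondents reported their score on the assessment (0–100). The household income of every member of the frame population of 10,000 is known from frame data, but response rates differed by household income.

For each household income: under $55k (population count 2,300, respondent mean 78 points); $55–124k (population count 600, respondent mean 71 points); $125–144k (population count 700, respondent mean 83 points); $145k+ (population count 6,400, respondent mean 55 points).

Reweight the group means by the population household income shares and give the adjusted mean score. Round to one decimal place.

63.2

Each cell contributes population-share × respondent value:
  under $55k: (2,300/10,000) × 78 = 17.94
  $55–124k: (600/10,000) × 71 = 4.26
  $125–144k: (700/10,000) × 83 = 5.81
  $145k+: (6,400/10,000) × 55 = 35.2
Post-stratified estimate = 63.21 → 63.2.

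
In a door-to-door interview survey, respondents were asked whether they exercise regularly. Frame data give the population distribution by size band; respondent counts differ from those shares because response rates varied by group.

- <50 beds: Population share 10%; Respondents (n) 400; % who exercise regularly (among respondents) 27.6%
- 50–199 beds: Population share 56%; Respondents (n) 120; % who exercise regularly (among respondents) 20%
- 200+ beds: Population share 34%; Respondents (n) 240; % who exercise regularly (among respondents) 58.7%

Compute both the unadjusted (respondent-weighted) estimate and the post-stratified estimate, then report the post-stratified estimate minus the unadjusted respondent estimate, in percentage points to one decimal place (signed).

-2.3 percentage points

Naive respondent-only estimate (weights = respondent counts):
  (400/760)×27.6 + (120/760)×20 + (240/760)×58.7 = 36.2211%
Post-stratifying to population shares instead:
  0.1×27.6 + 0.56×20 + 0.34×58.7 = 33.918%
Difference = 33.918 − 36.2211 = -2.3031 pp.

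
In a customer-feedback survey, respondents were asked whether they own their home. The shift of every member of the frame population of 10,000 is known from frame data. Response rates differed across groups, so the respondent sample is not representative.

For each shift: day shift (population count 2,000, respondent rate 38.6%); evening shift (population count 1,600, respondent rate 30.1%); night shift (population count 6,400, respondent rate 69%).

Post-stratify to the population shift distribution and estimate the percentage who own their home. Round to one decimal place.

Weight each group's respondent value by its population share:
  day shift: (2,000/10,000) × 38.6 = 7.72
  evening shift: (1,600/10,000) × 30.1 = 4.816
  night shift: (6,400/10,000) × 69 = 44.16
Post-stratified estimate = 56.696 → 56.7%.

56.7%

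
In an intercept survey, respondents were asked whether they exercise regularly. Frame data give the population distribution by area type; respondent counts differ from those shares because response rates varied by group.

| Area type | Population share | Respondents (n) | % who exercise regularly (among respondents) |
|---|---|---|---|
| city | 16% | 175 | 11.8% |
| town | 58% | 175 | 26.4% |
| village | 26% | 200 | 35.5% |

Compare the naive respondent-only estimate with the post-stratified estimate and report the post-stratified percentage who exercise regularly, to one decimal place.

Without adjustment, the pooled respondent share is:
  (175/550)×11.8 + (175/550)×26.4 + (200/550)×35.5 = 25.0636%
Post-stratifying to population shares instead:
  0.16×11.8 + 0.58×26.4 + 0.26×35.5 = 26.43%

26.4%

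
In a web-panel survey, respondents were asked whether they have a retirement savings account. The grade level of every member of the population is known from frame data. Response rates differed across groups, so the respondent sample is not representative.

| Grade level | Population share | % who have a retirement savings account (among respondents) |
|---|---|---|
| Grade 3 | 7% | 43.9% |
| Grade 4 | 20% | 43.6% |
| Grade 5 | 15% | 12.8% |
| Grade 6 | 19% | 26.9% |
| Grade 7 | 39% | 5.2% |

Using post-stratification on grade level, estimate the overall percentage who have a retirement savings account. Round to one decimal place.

Reweight to the known grade level distribution:
  Grade 3: 0.07 × 43.9 = 3.073
  Grade 4: 0.2 × 43.6 = 8.72
  Grade 5: 0.15 × 12.8 = 1.92
  Grade 6: 0.19 × 26.9 = 5.111
  Grade 7: 0.39 × 5.2 = 2.028
Post-stratified estimate = 20.852 → 20.9%.

20.9%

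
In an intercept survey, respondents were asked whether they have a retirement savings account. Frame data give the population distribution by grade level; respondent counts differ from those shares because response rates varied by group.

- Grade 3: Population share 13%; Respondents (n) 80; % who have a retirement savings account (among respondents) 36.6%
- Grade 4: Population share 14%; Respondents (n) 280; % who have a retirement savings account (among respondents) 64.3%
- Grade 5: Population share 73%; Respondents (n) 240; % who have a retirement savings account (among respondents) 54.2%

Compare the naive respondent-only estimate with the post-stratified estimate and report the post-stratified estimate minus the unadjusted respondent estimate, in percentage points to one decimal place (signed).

-3.2 percentage points

Without adjustment, the pooled respondent share is:
  (80/600)×36.6 + (280/600)×64.3 + (240/600)×54.2 = 56.5667%
Post-stratified estimate weights by population shares:
  0.13×36.6 + 0.14×64.3 + 0.73×54.2 = 53.326%
Difference = 53.326 − 56.5667 = -3.2407 pp.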